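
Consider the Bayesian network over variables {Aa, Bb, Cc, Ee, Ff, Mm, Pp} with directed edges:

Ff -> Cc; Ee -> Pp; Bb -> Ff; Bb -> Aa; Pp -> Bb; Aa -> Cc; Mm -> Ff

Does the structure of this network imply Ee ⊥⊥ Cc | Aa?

No

Enumerating the 2 paths from Ee to Cc and testing each for blocking by {Aa}:
  1. Ee → Pp → Bb → Ff → Cc — Pp:chain[open]; Bb:chain[open]; Ff:chain[open] ⇒ active
  2. Ee → Pp → Bb → Aa → Cc — Pp:chain[open]; Bb:chain[open]; Aa:chain[blocks] ⇒ blocked
Because an active path exists, Ee and Cc are not d-separated.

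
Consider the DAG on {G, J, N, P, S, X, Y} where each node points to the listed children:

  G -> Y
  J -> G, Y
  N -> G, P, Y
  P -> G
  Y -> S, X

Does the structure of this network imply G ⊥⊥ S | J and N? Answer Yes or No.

4 paths connect G and S; each must be blocked for d-separation to hold:
  1. G → Y → S — Y:chain[open] ⇒ active
  2. G ← J → Y → S — J:fork[blocks]; Y:chain[open] ⇒ blocked
  3. G ← N → Y → S — N:fork[blocks]; Y:chain[open] ⇒ blocked
  4. G ← P ← N → Y → S — P:chain[open]; N:fork[blocks]; Y:chain[open] ⇒ blocked
At least one path is unblocked, so d-separation fails.

No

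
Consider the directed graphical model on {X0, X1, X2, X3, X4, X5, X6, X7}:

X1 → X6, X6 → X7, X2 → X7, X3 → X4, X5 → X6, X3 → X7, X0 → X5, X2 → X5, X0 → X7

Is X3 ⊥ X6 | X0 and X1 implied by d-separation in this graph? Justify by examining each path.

Yes

There are 3 undirected paths between X3 and X6; checking each against the conditioning set {X0, X1}:
Path 1: X3 → X7 ← X0 → X5 → X6
  X7 is a collider here and neither X7 nor any of its descendants is conditioned on, so the collider stays closed — the path is blocked at X7.
Path 2: X3 → X7 ← X2 → X5 → X6
  X7 is a collider here and neither X7 nor any of its descendants is conditioned on, so the collider stays closed — the path is blocked at X7.
Path 3: X3 → X7 ← X6
  X7 is a collider here and neither X7 nor any of its descendants is conditioned on, so the collider stays closed — the path is blocked at X7.
All paths are blocked; X3 ⊥ X6 | {X0, X1} holds.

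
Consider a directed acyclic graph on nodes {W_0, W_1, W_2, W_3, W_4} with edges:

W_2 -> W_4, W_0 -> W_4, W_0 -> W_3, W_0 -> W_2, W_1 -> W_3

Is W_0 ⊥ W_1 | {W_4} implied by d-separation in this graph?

Yes

Only one path connects W_0 and W_1:
Path 1: W_0 → W_3 ← W_1
  W_3 is a collider here and neither W_3 nor any of its descendants is conditioned on, so the collider stays closed — the path is blocked at W_3.
Since every path is blocked, d-separation holds.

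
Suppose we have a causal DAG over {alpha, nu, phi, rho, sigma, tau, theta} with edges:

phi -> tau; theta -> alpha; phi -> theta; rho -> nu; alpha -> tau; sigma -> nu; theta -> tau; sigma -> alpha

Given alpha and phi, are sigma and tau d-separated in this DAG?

3 paths connect sigma and tau; each must be blocked for d-separation to hold:
  1. sigma → alpha ← theta ← phi → tau — alpha:collider[open]; theta:chain[open]; phi:fork[blocks] ⇒ blocked
  2. sigma → alpha ← theta → tau — alpha:collider[open]; theta:fork[open] ⇒ active
  3. sigma → alpha → tau — alpha:chain[blocks] ⇒ blocked
At least one path is unblocked, so d-separation fails.

No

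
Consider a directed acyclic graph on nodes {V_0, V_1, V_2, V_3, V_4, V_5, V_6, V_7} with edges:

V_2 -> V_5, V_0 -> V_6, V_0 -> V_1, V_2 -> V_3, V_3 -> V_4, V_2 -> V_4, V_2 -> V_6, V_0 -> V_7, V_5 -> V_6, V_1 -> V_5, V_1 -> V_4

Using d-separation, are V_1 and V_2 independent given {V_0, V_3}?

Yes

6 paths connect V_1 and V_2; each must be blocked for d-separation to hold:
  1. V_1 → V_5 → V_6 ← V_2 — V_5:chain[open]; V_6:collider[blocks] ⇒ blocked
  2. V_1 → V_5 ← V_2 — V_5:collider[blocks] ⇒ blocked
  3. V_1 → V_4 ← V_3 ← V_2 — V_4:collider[blocks]; V_3:chain[blocks] ⇒ blocked
  4. V_1 → V_4 ← V_2 — V_4:collider[blocks] ⇒ blocked
  5. V_1 ← V_0 → V_6 ← V_5 ← V_2 — V_0:fork[blocks]; V_6:collider[blocks]; V_5:chain[open] ⇒ blocked
  6. V_1 ← V_0 → V_6 ← V_2 — V_0:fork[blocks]; V_6:collider[blocks] ⇒ blocked
Since every path is blocked, d-separation holds.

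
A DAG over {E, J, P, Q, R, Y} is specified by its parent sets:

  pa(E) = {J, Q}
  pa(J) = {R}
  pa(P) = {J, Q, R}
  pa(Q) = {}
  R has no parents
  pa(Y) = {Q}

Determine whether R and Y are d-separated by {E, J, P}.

Enumerating the 4 paths from R to Y and testing each for blocking by {E, J, P}:
  1. R → J → P ← Q → Y — J:chain[blocks]; P:collider[open]; Q:fork[open] ⇒ blocked
  2. R → J → E ← Q → Y — J:chain[blocks]; E:collider[open]; Q:fork[open] ⇒ blocked
  3. R → P ← Q → Y — P:collider[open]; Q:fork[open] ⇒ active
  4. R → P ← J → E ← Q → Y — P:collider[open]; J:fork[blocks]; E:collider[open]; Q:fork[open] ⇒ blocked
Because an active path exists, R and Y are not d-separated.

No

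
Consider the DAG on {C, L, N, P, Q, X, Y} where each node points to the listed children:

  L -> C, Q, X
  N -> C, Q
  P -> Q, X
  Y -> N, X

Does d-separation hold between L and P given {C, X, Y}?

We examine all 6 paths between L and P:
Path 1: L → X ← P
  X is a collider and X is conditioned on, which opens it — no node blocks this path, so it is active.
Path 2: L → X ← Y → N → Q ← P
  Y is a fork here and Y is conditioned on, so the path is blocked at Y.
Path 3: L → Q ← P
  Q is a collider here and neither Q nor any of its descendants is conditioned on, so the collider stays closed — the path is blocked at Q.
Path 4: L → Q ← N ← Y → X ← P
  Q is a collider here and neither Q nor any of its descendants is conditioned on, so the collider stays closed — the path is blocked at Q.
Path 5: L → C ← N ← Y → X ← P
  Y is a fork here and Y is conditioned on, so the path is blocked at Y.
Path 6: L → C ← N → Q ← P
  Q is a collider here and neither Q nor any of its descendants is conditioned on, so the collider stays closed — the path is blocked at Q.
Because an active path exists, L and P are not d-separated.

No — L and P are not d-separated given {C, X, Y}.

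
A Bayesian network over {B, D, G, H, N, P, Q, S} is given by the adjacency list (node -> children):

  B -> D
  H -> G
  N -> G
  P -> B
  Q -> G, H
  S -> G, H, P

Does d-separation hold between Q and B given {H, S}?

Yes

We examine all 4 paths between Q and B:
Path 1: Q → G ← S → P → B
  G is a collider here and neither G nor any of its descendants is conditioned on, so the collider stays closed — the path is blocked at G.
Path 2: Q → G ← H ← S → P → B
  G is a collider here and neither G nor any of its descendants is conditioned on, so the collider stays closed — the path is blocked at G.
Path 3: Q → H ← S → P → B
  S is a fork here and S is conditioned on, so the path is blocked at S.
Path 4: Q → H → G ← S → P → B
  H is a chain here and H is conditioned on, so the path is blocked at H.
Every path is blocked, so Q and B are d-separated given {H, S}.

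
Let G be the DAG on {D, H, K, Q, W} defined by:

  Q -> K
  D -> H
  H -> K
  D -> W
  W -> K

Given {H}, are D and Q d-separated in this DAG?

There are 2 undirected paths between D and Q; checking each against the conditioning set {H}:
Path 1: D → W → K ← Q
  K is a collider here and neither K nor any of its descendants is conditioned on, so the collider stays closed — the path is blocked at K.
Path 2: D → H → K ← Q
  H is a chain here and H is conditioned on, so the path is blocked at H.
Every path is blocked, so D and Q are d-separated given {H}.

Yes — D and Q are d-separated given {H}.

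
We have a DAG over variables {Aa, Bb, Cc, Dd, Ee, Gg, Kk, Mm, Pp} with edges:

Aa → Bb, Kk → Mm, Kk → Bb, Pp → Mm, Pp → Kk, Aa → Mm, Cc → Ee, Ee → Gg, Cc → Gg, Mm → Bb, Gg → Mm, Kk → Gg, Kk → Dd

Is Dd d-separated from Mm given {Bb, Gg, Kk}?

5 paths connect Dd and Mm; each must be blocked for d-separation to hold:
Path 1: Dd ← Kk → Mm
  Kk is a fork here and Kk is conditioned on, so the path is blocked at Kk.
Path 2: Dd ← Kk ← Pp → Mm
  Kk is a chain here and Kk is conditioned on, so the path is blocked at Kk.
Path 3: Dd ← Kk → Bb ← Mm
  Kk is a fork here and Kk is conditioned on, so the path is blocked at Kk.
Path 4: Dd ← Kk → Bb ← Aa → Mm
  Kk is a fork here and Kk is conditioned on, so the path is blocked at Kk.
Path 5: Dd ← Kk → Gg → Mm
  Kk is a fork here and Kk is conditioned on, so the path is blocked at Kk.
Every path is blocked, so Dd and Mm are d-separated given {Bb, Gg, Kk}.

Yes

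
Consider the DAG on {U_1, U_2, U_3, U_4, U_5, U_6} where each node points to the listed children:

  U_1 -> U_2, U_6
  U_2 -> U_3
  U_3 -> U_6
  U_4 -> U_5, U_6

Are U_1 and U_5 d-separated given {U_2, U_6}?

No

Enumerating the 2 paths from U_1 to U_5 and testing each for blocking by {U_2, U_6}:
  1. U_1 → U_2 → U_3 → U_6 ← U_4 → U_5 — U_2:chain[blocks]; U_3:chain[open]; U_6:collider[open]; U_4:fork[open] ⇒ blocked
  2. U_1 → U_6 ← U_4 → U_5 — U_6:collider[open]; U_4:fork[open] ⇒ active
At least one path is unblocked, so d-separation fails.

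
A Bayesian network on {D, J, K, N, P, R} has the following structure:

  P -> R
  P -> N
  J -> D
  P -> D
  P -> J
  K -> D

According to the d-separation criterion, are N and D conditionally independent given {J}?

No

2 paths connect N and D; each must be blocked for d-separation to hold:
  1. N ← P → J → D — P:fork[open]; J:chain[blocks] ⇒ blocked
  2. N ← P → D — P:fork[open] ⇒ active
Since the path N ← P → D is active, N and D are not d-separated given {J}.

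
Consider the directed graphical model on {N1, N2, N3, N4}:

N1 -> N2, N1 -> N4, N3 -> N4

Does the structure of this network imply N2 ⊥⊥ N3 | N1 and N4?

Only one path connects N2 and N3:
Path 1: N2 ← N1 → N4 ← N3
  N1 is a fork here and N1 is conditioned on, so the path is blocked at N1.
Since every path is blocked, d-separation holds.

Yes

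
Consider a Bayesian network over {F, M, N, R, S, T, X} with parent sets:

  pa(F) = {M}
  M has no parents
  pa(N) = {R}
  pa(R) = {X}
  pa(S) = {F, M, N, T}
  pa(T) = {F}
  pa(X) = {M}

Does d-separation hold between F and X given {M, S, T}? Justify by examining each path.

No

There are 6 undirected paths between F and X; checking each against the conditioning set {M, S, T}:
  1. F → T → S ← N ← R ← X — T:chain[blocks]; S:collider[open]; N:chain[open]; R:chain[open] ⇒ blocked
  2. F → T → S ← M → X — T:chain[blocks]; S:collider[open]; M:fork[blocks] ⇒ blocked
  3. F → S ← N ← R ← X — S:collider[open]; N:chain[open]; R:chain[open] ⇒ active
  4. F → S ← M → X — S:collider[open]; M:fork[blocks] ⇒ blocked
  5. F ← M → X — M:fork[blocks] ⇒ blocked
  6. F ← M → S ← N ← R ← X — M:fork[blocks]; S:collider[open]; N:chain[open]; R:chain[open] ⇒ blocked
At least one path is unblocked, so d-separation fails.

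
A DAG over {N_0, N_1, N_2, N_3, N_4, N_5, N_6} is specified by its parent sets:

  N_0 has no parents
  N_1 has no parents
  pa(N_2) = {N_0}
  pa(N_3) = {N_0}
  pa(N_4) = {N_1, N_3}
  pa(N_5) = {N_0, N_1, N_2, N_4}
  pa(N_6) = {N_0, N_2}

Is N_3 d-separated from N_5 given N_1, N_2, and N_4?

We examine all 5 paths between N_3 and N_5:
Path 1: N_3 → N_4 ← N_1 → N_5
  N_1 is a fork here and N_1 is conditioned on, so the path is blocked at N_1.
Path 2: N_3 → N_4 → N_5
  N_4 is a chain here and N_4 is conditioned on, so the path is blocked at N_4.
Path 3: N_3 ← N_0 → N_2 → N_5
  N_2 is a chain here and N_2 is conditioned on, so the path is blocked at N_2.
Path 4: N_3 ← N_0 → N_6 ← N_2 → N_5
  N_6 is a collider here and neither N_6 nor any of its descendants is conditioned on, so the collider stays closed — the path is blocked at N_6.
Path 5: N_3 ← N_0 → N_5
  N_0 is a fork and N_0 is not conditioned on — no node blocks this path, so it is active.
Because an active path exists, N_3 and N_5 are not d-separated.

No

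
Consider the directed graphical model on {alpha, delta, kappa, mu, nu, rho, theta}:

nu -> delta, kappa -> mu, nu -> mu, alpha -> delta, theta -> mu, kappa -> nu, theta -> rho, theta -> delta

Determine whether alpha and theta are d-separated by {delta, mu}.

Enumerating the 3 paths from alpha to theta and testing each for blocking by {delta, mu}:
Path 1: alpha → delta ← nu ← kappa → mu ← theta
  delta is a collider and delta is conditioned on, which opens it; nu is a chain and nu is not conditioned on; kappa is a fork and kappa is not conditioned on; mu is a collider and mu is conditioned on, which opens it — no node blocks this path, so it is active.
Path 2: alpha → delta ← nu → mu ← theta
  delta is a collider and delta is conditioned on, which opens it; nu is a fork and nu is not conditioned on; mu is a collider and mu is conditioned on, which opens it — no node blocks this path, so it is active.
Path 3: alpha → delta ← theta
  delta is a collider and delta is conditioned on, which opens it — no node blocks this path, so it is active.
Since the path alpha → delta ← nu ← kappa → mu ← theta is active, alpha and theta are not d-separated given {delta, mu}.

No — alpha and theta are not d-separated given {delta, mu}.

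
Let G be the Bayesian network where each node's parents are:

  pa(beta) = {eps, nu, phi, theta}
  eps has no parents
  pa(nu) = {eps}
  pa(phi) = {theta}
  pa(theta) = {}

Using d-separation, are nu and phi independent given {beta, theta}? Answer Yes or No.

4 paths connect nu and phi; each must be blocked for d-separation to hold:
Path 1: nu ← eps → beta ← theta → phi
  theta is a fork here and theta is conditioned on, so the path is blocked at theta.
Path 2: nu ← eps → beta ← phi
  eps is a fork and eps is not conditioned on; beta is a collider and beta is conditioned on, which opens it — no node blocks this path, so it is active.
Path 3: nu → beta ← theta → phi
  theta is a fork here and theta is conditioned on, so the path is blocked at theta.
Path 4: nu → beta ← phi
  beta is a collider and beta is conditioned on, which opens it — no node blocks this path, so it is active.
At least one path is unblocked, so d-separation fails.

No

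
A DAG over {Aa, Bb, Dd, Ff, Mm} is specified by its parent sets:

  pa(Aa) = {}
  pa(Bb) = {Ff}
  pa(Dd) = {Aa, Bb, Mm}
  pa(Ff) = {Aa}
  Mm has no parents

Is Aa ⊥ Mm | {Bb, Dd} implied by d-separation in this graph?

2 paths connect Aa and Mm; each must be blocked for d-separation to hold:
  1. Aa → Ff → Bb → Dd ← Mm — Ff:chain[open]; Bb:chain[blocks]; Dd:collider[open] ⇒ blocked
  2. Aa → Dd ← Mm — Dd:collider[open] ⇒ active
Because an active path exists, Aa and Mm are not d-separated.

No — Aa and Mm are not d-separated given {Bb, Dd}.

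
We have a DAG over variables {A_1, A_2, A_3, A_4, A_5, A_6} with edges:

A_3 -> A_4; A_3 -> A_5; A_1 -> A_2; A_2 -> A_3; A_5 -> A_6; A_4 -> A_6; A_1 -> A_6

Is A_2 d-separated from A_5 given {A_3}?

There are 4 undirected paths between A_2 and A_5; checking each against the conditioning set {A_3}:
Path 1: A_2 ← A_1 → A_6 ← A_4 ← A_3 → A_5
  A_6 is a collider here and neither A_6 nor any of its descendants is conditioned on, so the collider stays closed — the path is blocked at A_6.
Path 2: A_2 ← A_1 → A_6 ← A_5
  A_6 is a collider here and neither A_6 nor any of its descendants is conditioned on, so the collider stays closed — the path is blocked at A_6.
Path 3: A_2 → A_3 → A_4 → A_6 ← A_5
  A_3 is a chain here and A_3 is conditioned on, so the path is blocked at A_3.
Path 4: A_2 → A_3 → A_5
  A_3 is a chain here and A_3 is conditioned on, so the path is blocked at A_3.
All paths are blocked; A_2 ⊥ A_5 | {A_3} holds.

Yes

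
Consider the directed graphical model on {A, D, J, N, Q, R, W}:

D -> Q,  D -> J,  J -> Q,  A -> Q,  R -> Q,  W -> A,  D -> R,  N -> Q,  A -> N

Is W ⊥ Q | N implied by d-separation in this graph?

2 paths connect W and Q; each must be blocked for d-separation to hold:
Path 1: W → A → N → Q
  N is a chain here and N is conditioned on, so the path is blocked at N.
Path 2: W → A → Q
  A is a chain and A is not conditioned on — no node blocks this path, so it is active.
Because an active path exists, W and Q are not d-separated.

No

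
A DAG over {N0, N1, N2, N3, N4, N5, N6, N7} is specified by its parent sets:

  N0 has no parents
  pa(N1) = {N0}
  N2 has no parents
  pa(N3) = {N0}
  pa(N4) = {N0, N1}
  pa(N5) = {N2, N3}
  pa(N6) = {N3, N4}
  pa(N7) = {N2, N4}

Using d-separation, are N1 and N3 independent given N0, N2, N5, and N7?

Enumerating the 6 paths from N1 to N3 and testing each for blocking by {N0, N2, N5, N7}:
Path 1: N1 ← N0 → N4 → N6 ← N3
  N0 is a fork here and N0 is conditioned on, so the path is blocked at N0.
Path 2: N1 ← N0 → N4 → N7 ← N2 → N5 ← N3
  N0 is a fork here and N0 is conditioned on, so the path is blocked at N0.
Path 3: N1 ← N0 → N3
  N0 is a fork here and N0 is conditioned on, so the path is blocked at N0.
Path 4: N1 → N4 → N6 ← N3
  N6 is a collider here and neither N6 nor any of its descendants is conditioned on, so the collider stays closed — the path is blocked at N6.
Path 5: N1 → N4 ← N0 → N3
  N0 is a fork here and N0 is conditioned on, so the path is blocked at N0.
Path 6: N1 → N4 → N7 ← N2 → N5 ← N3
  N2 is a fork here and N2 is conditioned on, so the path is blocked at N2.
All paths are blocked; N1 ⊥ N3 | {N0, N2, N5, N7} holds.

Yes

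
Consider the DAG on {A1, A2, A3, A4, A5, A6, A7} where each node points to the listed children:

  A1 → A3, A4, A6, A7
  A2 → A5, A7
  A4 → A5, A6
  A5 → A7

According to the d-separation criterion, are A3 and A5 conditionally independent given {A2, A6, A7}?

No

There are 4 undirected paths between A3 and A5; checking each against the conditioning set {A2, A6, A7}:
Path 1: A3 ← A1 → A6 ← A4 → A5
  A1 is a fork and A1 is not conditioned on; A6 is a collider and A6 is conditioned on, which opens it; A4 is a fork and A4 is not conditioned on — no node blocks this path, so it is active.
Path 2: A3 ← A1 → A4 → A5
  A1 is a fork and A1 is not conditioned on; A4 is a chain and A4 is not conditioned on — no node blocks this path, so it is active.
Path 3: A3 ← A1 → A7 ← A5
  A1 is a fork and A1 is not conditioned on; A7 is a collider and A7 is conditioned on, which opens it — no node blocks this path, so it is active.
Path 4: A3 ← A1 → A7 ← A2 → A5
  A2 is a fork here and A2 is conditioned on, so the path is blocked at A2.
At least one path is unblocked, so d-separation fails.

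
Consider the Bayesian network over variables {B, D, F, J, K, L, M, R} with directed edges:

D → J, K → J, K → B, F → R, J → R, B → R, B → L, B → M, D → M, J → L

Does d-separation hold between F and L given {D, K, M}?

There are 6 undirected paths between F and L; checking each against the conditioning set {D, K, M}:
  1. F → R ← B → L — R:collider[blocks]; B:fork[open] ⇒ blocked
  2. F → R ← B → M ← D → J → L — R:collider[blocks]; B:fork[open]; M:collider[open]; D:fork[blocks]; J:chain[open] ⇒ blocked
  3. F → R ← B ← K → J → L — R:collider[blocks]; B:chain[open]; K:fork[blocks]; J:chain[open] ⇒ blocked
  4. F → R ← J → L — R:collider[blocks]; J:fork[open] ⇒ blocked
  5. F → R ← J ← D → M ← B → L — R:collider[blocks]; J:chain[open]; D:fork[blocks]; M:collider[open]; B:fork[open] ⇒ blocked
  6. F → R ← J ← K → B → L — R:collider[blocks]; J:chain[open]; K:fork[blocks]; B:chain[open] ⇒ blocked
All paths are blocked; F ⊥ L | {D, K, M} holds.

Yes — F and L are d-separated given {D, K, M}.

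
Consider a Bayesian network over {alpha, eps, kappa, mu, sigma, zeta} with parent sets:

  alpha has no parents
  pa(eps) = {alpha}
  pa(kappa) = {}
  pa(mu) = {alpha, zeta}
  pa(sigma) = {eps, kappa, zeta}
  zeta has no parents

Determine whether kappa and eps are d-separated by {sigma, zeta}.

Enumerating the 2 paths from kappa to eps and testing each for blocking by {sigma, zeta}:
  1. kappa → sigma ← zeta → mu ← alpha → eps — sigma:collider[open]; zeta:fork[blocks]; mu:collider[blocks]; alpha:fork[open] ⇒ blocked
  2. kappa → sigma ← eps — sigma:collider[open] ⇒ active
Since the path kappa → sigma ← eps is active, kappa and eps are not d-separated given {sigma, zeta}.

No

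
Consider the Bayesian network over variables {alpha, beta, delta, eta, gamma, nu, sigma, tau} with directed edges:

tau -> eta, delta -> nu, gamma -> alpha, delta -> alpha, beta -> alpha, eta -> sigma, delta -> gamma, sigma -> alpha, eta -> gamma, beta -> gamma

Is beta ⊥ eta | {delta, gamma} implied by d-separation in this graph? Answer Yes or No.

There are 6 undirected paths between beta and eta; checking each against the conditioning set {delta, gamma}:
Path 1: beta → gamma ← eta
  gamma is a collider and gamma is conditioned on, which opens it — no node blocks this path, so it is active.
Path 2: beta → gamma ← delta → alpha ← sigma ← eta
  delta is a fork here and delta is conditioned on, so the path is blocked at delta.
Path 3: beta → gamma → alpha ← sigma ← eta
  gamma is a chain here and gamma is conditioned on, so the path is blocked at gamma.
Path 4: beta → alpha ← gamma ← eta
  alpha is a collider here and neither alpha nor any of its descendants is conditioned on, so the collider stays closed — the path is blocked at alpha.
Path 5: beta → alpha ← sigma ← eta
  alpha is a collider here and neither alpha nor any of its descendants is conditioned on, so the collider stays closed — the path is blocked at alpha.
Path 6: beta → alpha ← delta → gamma ← eta
  alpha is a collider here and neither alpha nor any of its descendants is conditioned on, so the collider stays closed — the path is blocked at alpha.
At least one path is unblocked, so d-separation fails.

No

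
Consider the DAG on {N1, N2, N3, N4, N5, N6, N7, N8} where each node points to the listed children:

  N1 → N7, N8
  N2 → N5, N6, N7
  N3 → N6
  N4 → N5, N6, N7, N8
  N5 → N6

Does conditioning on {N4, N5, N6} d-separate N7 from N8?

There are 6 undirected paths between N7 and N8; checking each against the conditioning set {N4, N5, N6}:
Path 1: N7 ← N2 → N6 ← N4 → N8
  N4 is a fork here and N4 is conditioned on, so the path is blocked at N4.
Path 2: N7 ← N2 → N6 ← N5 ← N4 → N8
  N5 is a chain here and N5 is conditioned on, so the path is blocked at N5.
Path 3: N7 ← N2 → N5 ← N4 → N8
  N4 is a fork here and N4 is conditioned on, so the path is blocked at N4.
Path 4: N7 ← N2 → N5 → N6 ← N4 → N8
  N5 is a chain here and N5 is conditioned on, so the path is blocked at N5.
Path 5: N7 ← N4 → N8
  N4 is a fork here and N4 is conditioned on, so the path is blocked at N4.
Path 6: N7 ← N1 → N8
  N1 is a fork and N1 is not conditioned on — no node blocks this path, so it is active.
Because an active path exists, N7 and N8 are not d-separated.

No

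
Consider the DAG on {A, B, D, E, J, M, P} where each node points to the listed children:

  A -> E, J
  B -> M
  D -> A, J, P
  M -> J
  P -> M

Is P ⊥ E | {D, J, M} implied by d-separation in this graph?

Yes

Enumerating the 4 paths from P to E and testing each for blocking by {D, J, M}:
Path 1: P ← D → A → E
  D is a fork here and D is conditioned on, so the path is blocked at D.
Path 2: P ← D → J ← A → E
  D is a fork here and D is conditioned on, so the path is blocked at D.
Path 3: P → M → J ← A → E
  M is a chain here and M is conditioned on, so the path is blocked at M.
Path 4: P → M → J ← D → A → E
  M is a chain here and M is conditioned on, so the path is blocked at M.
Since every path is blocked, d-separation holds.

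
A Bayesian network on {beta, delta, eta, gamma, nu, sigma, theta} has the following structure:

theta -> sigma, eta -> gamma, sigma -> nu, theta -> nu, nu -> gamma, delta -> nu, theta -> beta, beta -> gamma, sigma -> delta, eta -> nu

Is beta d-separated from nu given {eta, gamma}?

We examine all 5 paths between beta and nu:
Path 1: beta → gamma ← eta → nu
  eta is a fork here and eta is conditioned on, so the path is blocked at eta.
Path 2: beta → gamma ← nu
  gamma is a collider and gamma is conditioned on, which opens it — no node blocks this path, so it is active.
Path 3: beta ← theta → sigma → delta → nu
  theta is a fork and theta is not conditioned on; sigma is a chain and sigma is not conditioned on; delta is a chain and delta is not conditioned on — no node blocks this path, so it is active.
Path 4: beta ← theta → sigma → nu
  theta is a fork and theta is not conditioned on; sigma is a chain and sigma is not conditioned on — no node blocks this path, so it is active.
Path 5: beta ← theta → nu
  theta is a fork and theta is not conditioned on — no node blocks this path, so it is active.
Because an active path exists, beta and nu are not d-separated.

No — beta and nu are not d-separated given {eta, gamma}.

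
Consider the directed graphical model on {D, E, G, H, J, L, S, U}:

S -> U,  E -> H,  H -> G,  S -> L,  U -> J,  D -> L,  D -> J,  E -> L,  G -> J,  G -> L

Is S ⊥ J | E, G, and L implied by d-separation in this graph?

There are 4 undirected paths between S and J; checking each against the conditioning set {E, G, L}:
Path 1: S → U → J
  U is a chain and U is not conditioned on — no node blocks this path, so it is active.
Path 2: S → L ← D → J
  L is a collider and L is conditioned on, which opens it; D is a fork and D is not conditioned on — no node blocks this path, so it is active.
Path 3: S → L ← E → H → G → J
  E is a fork here and E is conditioned on, so the path is blocked at E.
Path 4: S → L ← G → J
  G is a fork here and G is conditioned on, so the path is blocked at G.
At least one path is unblocked, so d-separation fails.

No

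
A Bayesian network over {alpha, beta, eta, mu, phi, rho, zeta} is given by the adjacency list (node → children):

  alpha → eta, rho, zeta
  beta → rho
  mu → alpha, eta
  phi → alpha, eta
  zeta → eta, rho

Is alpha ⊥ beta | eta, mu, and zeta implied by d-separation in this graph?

Yes — alpha and beta are d-separated given {eta, mu, zeta}.

5 paths connect alpha and beta; each must be blocked for d-separation to hold:
  1. alpha → zeta → rho ← beta — zeta:chain[blocks]; rho:collider[blocks] ⇒ blocked
  2. alpha → eta ← zeta → rho ← beta — eta:collider[open]; zeta:fork[blocks]; rho:collider[blocks] ⇒ blocked
  3. alpha → rho ← beta — rho:collider[blocks] ⇒ blocked
  4. alpha ← mu → eta ← zeta → rho ← beta — mu:fork[blocks]; eta:collider[open]; zeta:fork[blocks]; rho:collider[blocks] ⇒ blocked
  5. alpha ← phi → eta ← zeta → rho ← beta — phi:fork[open]; eta:collider[open]; zeta:fork[blocks]; rho:collider[blocks] ⇒ blocked
Every path is blocked, so alpha and beta are d-separated given {eta, mu, zeta}.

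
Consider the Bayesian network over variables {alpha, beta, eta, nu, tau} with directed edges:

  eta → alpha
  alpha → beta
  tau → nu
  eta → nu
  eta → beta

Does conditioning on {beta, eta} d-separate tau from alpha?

Yes — tau and alpha are d-separated given {beta, eta}.

Enumerating the 2 paths from tau to alpha and testing each for blocking by {beta, eta}:
  1. tau → nu ← eta → beta ← alpha — nu:collider[blocks]; eta:fork[blocks]; beta:collider[open] ⇒ blocked
  2. tau → nu ← eta → alpha — nu:collider[blocks]; eta:fork[blocks] ⇒ blocked
Since every path is blocked, d-separation holds.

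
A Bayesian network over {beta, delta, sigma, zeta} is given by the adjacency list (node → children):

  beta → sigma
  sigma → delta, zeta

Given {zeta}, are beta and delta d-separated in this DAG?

No — beta and delta are not d-separated given {zeta}.

There is one path between beta and delta:
  1. beta → sigma → delta — sigma:chain[open] ⇒ active
At least one path is unblocked, so d-separation fails.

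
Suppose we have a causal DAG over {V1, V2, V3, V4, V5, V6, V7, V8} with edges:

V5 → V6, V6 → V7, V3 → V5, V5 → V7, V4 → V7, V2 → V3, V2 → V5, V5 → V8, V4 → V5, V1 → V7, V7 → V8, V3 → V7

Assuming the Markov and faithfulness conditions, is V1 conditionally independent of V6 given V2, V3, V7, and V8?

No

6 paths connect V1 and V6; each must be blocked for d-separation to hold:
  1. V1 → V7 ← V6 — V7:collider[open] ⇒ active
  2. V1 → V7 → V8 ← V5 → V6 — V7:chain[blocks]; V8:collider[open]; V5:fork[open] ⇒ blocked
  3. V1 → V7 ← V3 ← V2 → V5 → V6 — V7:collider[open]; V3:chain[blocks]; V2:fork[blocks]; V5:chain[open] ⇒ blocked
  4. V1 → V7 ← V3 → V5 → V6 — V7:collider[open]; V3:fork[blocks]; V5:chain[open] ⇒ blocked
  5. V1 → V7 ← V4 → V5 → V6 — V7:collider[open]; V4:fork[open]; V5:chain[open] ⇒ active
  6. V1 → V7 ← V5 → V6 — V7:collider[open]; V5:fork[open] ⇒ active
At least one path is unblocked, so d-separation fails.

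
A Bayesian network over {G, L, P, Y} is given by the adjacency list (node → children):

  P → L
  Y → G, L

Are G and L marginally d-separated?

The only undirected path from G to L is:
  1. G ← Y → L — Y:fork[open] ⇒ active
Because an active path exists, G and L are not d-separated.

No — G and L are not d-separated given ∅.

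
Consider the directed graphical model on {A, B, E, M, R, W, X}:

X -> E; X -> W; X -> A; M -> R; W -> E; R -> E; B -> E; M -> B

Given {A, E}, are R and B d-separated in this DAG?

There are 2 undirected paths between R and B; checking each against the conditioning set {A, E}:
Path 1: R ← M → B
  M is a fork and M is not conditioned on — no node blocks this path, so it is active.
Path 2: R → E ← B
  E is a collider and E is conditioned on, which opens it — no node blocks this path, so it is active.
Because an active path exists, R and B are not d-separated.

No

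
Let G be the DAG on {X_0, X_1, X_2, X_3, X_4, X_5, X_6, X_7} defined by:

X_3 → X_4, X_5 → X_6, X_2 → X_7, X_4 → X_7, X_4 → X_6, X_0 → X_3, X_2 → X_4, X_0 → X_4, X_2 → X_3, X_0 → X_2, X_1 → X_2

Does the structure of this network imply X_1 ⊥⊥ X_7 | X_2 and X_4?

Yes

We examine all 6 paths between X_1 and X_7:
Path 1: X_1 → X_2 → X_4 → X_7
  X_2 is a chain here and X_2 is conditioned on, so the path is blocked at X_2.
Path 2: X_1 → X_2 → X_3 → X_4 → X_7
  X_2 is a chain here and X_2 is conditioned on, so the path is blocked at X_2.
Path 3: X_1 → X_2 → X_3 ← X_0 → X_4 → X_7
  X_2 is a chain here and X_2 is conditioned on, so the path is blocked at X_2.
Path 4: X_1 → X_2 → X_7
  X_2 is a chain here and X_2 is conditioned on, so the path is blocked at X_2.
Path 5: X_1 → X_2 ← X_0 → X_4 → X_7
  X_4 is a chain here and X_4 is conditioned on, so the path is blocked at X_4.
Path 6: X_1 → X_2 ← X_0 → X_3 → X_4 → X_7
  X_4 is a chain here and X_4 is conditioned on, so the path is blocked at X_4.
All paths are blocked; X_1 ⊥ X_7 | {X_2, X_4} holds.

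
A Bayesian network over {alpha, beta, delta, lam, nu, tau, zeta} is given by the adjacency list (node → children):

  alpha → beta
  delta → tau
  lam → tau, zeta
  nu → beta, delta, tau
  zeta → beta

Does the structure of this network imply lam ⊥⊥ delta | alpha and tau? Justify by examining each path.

We examine all 4 paths between lam and delta:
Path 1: lam → tau ← delta
  tau is a collider and tau is conditioned on, which opens it — no node blocks this path, so it is active.
Path 2: lam → tau ← nu → delta
  tau is a collider and tau is conditioned on, which opens it; nu is a fork and nu is not conditioned on — no node blocks this path, so it is active.
Path 3: lam → zeta → beta ← nu → delta
  beta is a collider here and neither beta nor any of its descendants is conditioned on, so the collider stays closed — the path is blocked at beta.
Path 4: lam → zeta → beta ← nu → tau ← delta
  beta is a collider here and neither beta nor any of its descendants is conditioned on, so the collider stays closed — the path is blocked at beta.
At least one path is unblocked, so d-separation fails.

No — lam and delta are not d-separated given {alpha, tau}.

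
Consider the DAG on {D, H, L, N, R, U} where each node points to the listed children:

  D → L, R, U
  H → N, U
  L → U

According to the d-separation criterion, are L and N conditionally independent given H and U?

Enumerating the 2 paths from L to N and testing each for blocking by {H, U}:
Path 1: L ← D → U ← H → N
  H is a fork here and H is conditioned on, so the path is blocked at H.
Path 2: L → U ← H → N
  H is a fork here and H is conditioned on, so the path is blocked at H.
All paths are blocked; L ⊥ N | {H, U} holds.

Yes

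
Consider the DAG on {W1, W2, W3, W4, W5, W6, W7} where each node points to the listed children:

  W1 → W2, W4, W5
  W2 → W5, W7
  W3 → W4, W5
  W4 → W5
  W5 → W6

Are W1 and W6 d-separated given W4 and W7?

4 paths connect W1 and W6; each must be blocked for d-separation to hold:
Path 1: W1 → W4 → W5 → W6
  W4 is a chain here and W4 is conditioned on, so the path is blocked at W4.
Path 2: W1 → W4 ← W3 → W5 → W6
  W4 is a collider and W4 is conditioned on, which opens it; W3 is a fork and W3 is not conditioned on; W5 is a chain and W5 is not conditioned on — no node blocks this path, so it is active.
Path 3: W1 → W2 → W5 → W6
  W2 is a chain and W2 is not conditioned on; W5 is a chain and W5 is not conditioned on — no node blocks this path, so it is active.
Path 4: W1 → W5 → W6
  W5 is a chain and W5 is not conditioned on — no node blocks this path, so it is active.
Since the path W1 → W4 ← W3 → W5 → W6 is active, W1 and W6 are not d-separated given {W4, W7}.

No — W1 and W6 are not d-separated given {W4, W7}.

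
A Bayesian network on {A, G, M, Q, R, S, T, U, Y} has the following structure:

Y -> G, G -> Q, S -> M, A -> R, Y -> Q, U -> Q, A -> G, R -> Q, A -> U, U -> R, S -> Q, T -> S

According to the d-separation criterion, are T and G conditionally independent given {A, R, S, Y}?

We examine all 6 paths between T and G:
Path 1: T → S → Q ← U → R ← A → G
  S is a chain here and S is conditioned on, so the path is blocked at S.
Path 2: T → S → Q ← U ← A → G
  S is a chain here and S is conditioned on, so the path is blocked at S.
Path 3: T → S → Q ← Y → G
  S is a chain here and S is conditioned on, so the path is blocked at S.
Path 4: T → S → Q ← R ← U ← A → G
  S is a chain here and S is conditioned on, so the path is blocked at S.
Path 5: T → S → Q ← R ← A → G
  S is a chain here and S is conditioned on, so the path is blocked at S.
Path 6: T → S → Q ← G
  S is a chain here and S is conditioned on, so the path is blocked at S.
Every path is blocked, so T and G are d-separated given {A, R, S, Y}.

Yes — T and G are d-separated given {A, R, S, Y}.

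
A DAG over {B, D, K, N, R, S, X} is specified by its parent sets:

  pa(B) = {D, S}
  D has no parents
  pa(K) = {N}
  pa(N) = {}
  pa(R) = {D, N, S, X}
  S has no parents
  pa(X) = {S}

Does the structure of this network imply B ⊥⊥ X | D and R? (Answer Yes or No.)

We examine all 4 paths between B and X:
  1. B ← D → R ← X — D:fork[blocks]; R:collider[open] ⇒ blocked
  2. B ← D → R ← S → X — D:fork[blocks]; R:collider[open]; S:fork[open] ⇒ blocked
  3. B ← S → R ← X — S:fork[open]; R:collider[open] ⇒ active
  4. B ← S → X — S:fork[open] ⇒ active
Since the path B ← S → R ← X is active, B and X are not d-separated given {D, R}.

No — B and X are not d-separated given {D, R}.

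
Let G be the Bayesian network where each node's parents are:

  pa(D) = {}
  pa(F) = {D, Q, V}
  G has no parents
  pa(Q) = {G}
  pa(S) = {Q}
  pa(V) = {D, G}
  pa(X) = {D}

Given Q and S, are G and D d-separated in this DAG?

Yes

Enumerating the 4 paths from G to D and testing each for blocking by {Q, S}:
Path 1: G → V → F ← D
  F is a collider here and neither F nor any of its descendants is conditioned on, so the collider stays closed — the path is blocked at F.
Path 2: G → V ← D
  V is a collider here and neither V nor any of its descendants is conditioned on, so the collider stays closed — the path is blocked at V.
Path 3: G → Q → F ← V ← D
  Q is a chain here and Q is conditioned on, so the path is blocked at Q.
Path 4: G → Q → F ← D
  Q is a chain here and Q is conditioned on, so the path is blocked at Q.
Since every path is blocked, d-separation holds.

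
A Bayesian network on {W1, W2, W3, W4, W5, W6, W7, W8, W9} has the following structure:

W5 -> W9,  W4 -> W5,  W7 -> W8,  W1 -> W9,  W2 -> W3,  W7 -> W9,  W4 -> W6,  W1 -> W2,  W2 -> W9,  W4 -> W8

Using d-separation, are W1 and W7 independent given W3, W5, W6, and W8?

Yes

There are 4 undirected paths between W1 and W7; checking each against the conditioning set {W3, W5, W6, W8}:
Path 1: W1 → W9 ← W5 ← W4 → W8 ← W7
  W9 is a collider here and neither W9 nor any of its descendants is conditioned on, so the collider stays closed — the path is blocked at W9.
Path 2: W1 → W9 ← W7
  W9 is a collider here and neither W9 nor any of its descendants is conditioned on, so the collider stays closed — the path is blocked at W9.
Path 3: W1 → W2 → W9 ← W5 ← W4 → W8 ← W7
  W9 is a collider here and neither W9 nor any of its descendants is conditioned on, so the collider stays closed — the path is blocked at W9.
Path 4: W1 → W2 → W9 ← W7
  W9 is a collider here and neither W9 nor any of its descendants is conditioned on, so the collider stays closed — the path is blocked at W9.
Every path is blocked, so W1 and W7 are d-separated given {W3, W5, W6, W8}.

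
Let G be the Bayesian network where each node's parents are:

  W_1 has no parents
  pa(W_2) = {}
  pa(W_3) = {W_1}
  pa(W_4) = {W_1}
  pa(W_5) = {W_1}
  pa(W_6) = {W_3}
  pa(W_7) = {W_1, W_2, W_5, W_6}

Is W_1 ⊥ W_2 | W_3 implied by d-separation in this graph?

Yes

Enumerating the 3 paths from W_1 to W_2 and testing each for blocking by {W_3}:
Path 1: W_1 → W_7 ← W_2
  W_7 is a collider here and neither W_7 nor any of its descendants is conditioned on, so the collider stays closed — the path is blocked at W_7.
Path 2: W_1 → W_3 → W_6 → W_7 ← W_2
  W_3 is a chain here and W_3 is conditioned on, so the path is blocked at W_3.
Path 3: W_1 → W_5 → W_7 ← W_2
  W_7 is a collider here and neither W_7 nor any of its descendants is conditioned on, so the collider stays closed — the path is blocked at W_7.
Since every path is blocked, d-separation holds.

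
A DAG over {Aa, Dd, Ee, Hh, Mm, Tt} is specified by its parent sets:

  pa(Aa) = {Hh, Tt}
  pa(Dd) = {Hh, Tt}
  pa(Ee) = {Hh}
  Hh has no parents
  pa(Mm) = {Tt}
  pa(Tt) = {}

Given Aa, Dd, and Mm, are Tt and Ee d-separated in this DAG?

2 paths connect Tt and Ee; each must be blocked for d-separation to hold:
Path 1: Tt → Dd ← Hh → Ee
  Dd is a collider and Dd is conditioned on, which opens it; Hh is a fork and Hh is not conditioned on — no node blocks this path, so it is active.
Path 2: Tt → Aa ← Hh → Ee
  Aa is a collider and Aa is conditioned on, which opens it; Hh is a fork and Hh is not conditioned on — no node blocks this path, so it is active.
Since the path Tt → Dd ← Hh → Ee is active, Tt and Ee are not d-separated given {Aa, Dd, Mm}.

No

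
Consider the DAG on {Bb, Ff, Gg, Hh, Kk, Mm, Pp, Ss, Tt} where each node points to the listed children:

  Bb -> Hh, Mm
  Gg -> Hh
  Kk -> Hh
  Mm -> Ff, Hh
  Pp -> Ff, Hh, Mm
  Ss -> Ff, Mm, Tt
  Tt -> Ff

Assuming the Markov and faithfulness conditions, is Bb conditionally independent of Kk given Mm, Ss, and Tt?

Yes

6 paths connect Bb and Kk; each must be blocked for d-separation to hold:
Path 1: Bb → Mm → Ff ← Pp → Hh ← Kk
  Mm is a chain here and Mm is conditioned on, so the path is blocked at Mm.
Path 2: Bb → Mm ← Ss → Ff ← Pp → Hh ← Kk
  Ss is a fork here and Ss is conditioned on, so the path is blocked at Ss.
Path 3: Bb → Mm ← Ss → Tt → Ff ← Pp → Hh ← Kk
  Ss is a fork here and Ss is conditioned on, so the path is blocked at Ss.
Path 4: Bb → Mm ← Pp → Hh ← Kk
  Hh is a collider here and neither Hh nor any of its descendants is conditioned on, so the collider stays closed — the path is blocked at Hh.
Path 5: Bb → Mm → Hh ← Kk
  Mm is a chain here and Mm is conditioned on, so the path is blocked at Mm.
Path 6: Bb → Hh ← Kk
  Hh is a collider here and neither Hh nor any of its descendants is conditioned on, so the collider stays closed — the path is blocked at Hh.
Every path is blocked, so Bb and Kk are d-separated given {Mm, Ss, Tt}.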